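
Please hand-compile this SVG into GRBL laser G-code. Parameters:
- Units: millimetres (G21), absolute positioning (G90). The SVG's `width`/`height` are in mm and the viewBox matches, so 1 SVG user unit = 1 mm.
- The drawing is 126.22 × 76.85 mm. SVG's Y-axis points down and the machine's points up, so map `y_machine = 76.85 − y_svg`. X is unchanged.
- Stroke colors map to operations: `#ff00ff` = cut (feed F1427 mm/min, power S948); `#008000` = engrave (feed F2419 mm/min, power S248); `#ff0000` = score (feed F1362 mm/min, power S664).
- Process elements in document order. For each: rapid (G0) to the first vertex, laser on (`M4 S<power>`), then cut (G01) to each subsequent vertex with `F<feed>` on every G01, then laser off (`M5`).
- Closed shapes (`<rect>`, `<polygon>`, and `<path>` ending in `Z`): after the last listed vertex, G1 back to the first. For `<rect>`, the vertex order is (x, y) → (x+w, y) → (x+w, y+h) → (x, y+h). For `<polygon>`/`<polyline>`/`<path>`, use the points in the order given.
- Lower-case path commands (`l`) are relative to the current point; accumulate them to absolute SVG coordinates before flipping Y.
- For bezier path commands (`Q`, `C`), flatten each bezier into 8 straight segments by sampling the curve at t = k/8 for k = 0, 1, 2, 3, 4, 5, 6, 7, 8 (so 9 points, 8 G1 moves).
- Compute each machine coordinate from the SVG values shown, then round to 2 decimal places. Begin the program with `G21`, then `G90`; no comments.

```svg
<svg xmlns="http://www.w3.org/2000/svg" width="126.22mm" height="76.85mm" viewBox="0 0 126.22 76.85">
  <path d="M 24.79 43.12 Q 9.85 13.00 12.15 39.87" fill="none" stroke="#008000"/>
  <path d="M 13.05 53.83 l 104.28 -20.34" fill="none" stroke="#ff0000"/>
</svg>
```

G21
G90
G0 X24.79 Y33.73
M4 S248
G01 X21.32 Y40.37 F2419
G01 X18.40 Y45.23 F2419
G01 X16.01 Y48.31 F2419
G01 X14.16 Y49.60 F2419
G01 X12.85 Y49.12 F2419
G01 X12.08 Y46.85 F2419
G01 X11.84 Y42.81 F2419
G01 X12.15 Y36.98 F2419
M5
G0 X13.05 Y23.02
M4 S664
G01 X117.33 Y43.36 F1362
M5

1 u = 1 mm; y_m = 76.85 − y.

[1] `<path>` quadratic bezier, #008000→engrave S248 F2419: (24.79,33.73) → (21.32,40.37) → (18.40,45.23) → (16.01,48.31) → (14.16,49.60) → (12.85,49.12) → (12.08,46.85) → (11.84,42.81) → (12.15,36.98)

[2] `<path>` line segment, #ff0000→score S664 F1362: (13.05,23.02) → (117.33,43.36)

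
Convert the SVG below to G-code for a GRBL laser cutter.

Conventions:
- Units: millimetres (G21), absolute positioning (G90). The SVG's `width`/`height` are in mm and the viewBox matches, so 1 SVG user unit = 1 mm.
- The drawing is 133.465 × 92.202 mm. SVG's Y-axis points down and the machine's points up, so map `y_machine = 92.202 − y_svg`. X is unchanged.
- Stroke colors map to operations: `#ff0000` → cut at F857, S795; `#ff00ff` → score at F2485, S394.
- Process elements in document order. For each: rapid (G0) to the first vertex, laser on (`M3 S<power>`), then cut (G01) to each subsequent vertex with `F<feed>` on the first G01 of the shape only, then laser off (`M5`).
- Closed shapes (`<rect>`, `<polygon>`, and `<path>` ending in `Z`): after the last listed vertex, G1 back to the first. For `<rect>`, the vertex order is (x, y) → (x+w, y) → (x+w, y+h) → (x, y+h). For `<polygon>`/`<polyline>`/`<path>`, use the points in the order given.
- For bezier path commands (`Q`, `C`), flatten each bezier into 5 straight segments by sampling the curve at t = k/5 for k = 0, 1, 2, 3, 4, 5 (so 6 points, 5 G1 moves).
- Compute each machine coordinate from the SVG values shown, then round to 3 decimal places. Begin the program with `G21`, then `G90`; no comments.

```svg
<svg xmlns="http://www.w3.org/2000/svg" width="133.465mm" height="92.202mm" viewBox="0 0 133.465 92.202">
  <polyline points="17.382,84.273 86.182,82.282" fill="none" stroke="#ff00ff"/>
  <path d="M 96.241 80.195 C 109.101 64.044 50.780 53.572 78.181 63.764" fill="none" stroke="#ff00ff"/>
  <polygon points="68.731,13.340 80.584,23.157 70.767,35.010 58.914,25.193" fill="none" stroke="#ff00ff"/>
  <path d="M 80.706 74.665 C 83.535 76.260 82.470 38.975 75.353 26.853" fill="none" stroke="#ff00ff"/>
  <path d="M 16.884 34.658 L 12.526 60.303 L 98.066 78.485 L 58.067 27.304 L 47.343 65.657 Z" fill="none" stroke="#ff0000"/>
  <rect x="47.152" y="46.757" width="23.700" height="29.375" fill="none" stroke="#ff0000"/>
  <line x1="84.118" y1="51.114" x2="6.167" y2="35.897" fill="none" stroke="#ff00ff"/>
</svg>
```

G21
G90
G0 X17.382 Y7.929
M3 S394
G01 X86.182 Y9.920 F2485
M5
G0 X96.241 Y12.007
M3 S394
G01 X96.671 Y20.896 F2485
G01 X87.548 Y27.703
G01 X76.405 Y31.709
G01 X70.772 Y32.193
G01 X78.181 Y28.438
M5
G0 X68.731 Y78.862
M3 S394
G01 X80.584 Y69.045 F2485
G01 X70.767 Y57.192
G01 X58.914 Y67.009
G01 X68.731 Y78.862
M5
G0 X80.706 Y17.537
M3 S394
G01 X81.919 Y20.733 F2485
G01 X82.094 Y30.187
G01 X81.127 Y42.823
G01 X78.914 Y55.569
G01 X75.353 Y65.349
M5
G0 X16.884 Y57.544
M3 S795
G01 X12.526 Y31.899 F857
G01 X98.066 Y13.717
G01 X58.067 Y64.898
G01 X47.343 Y26.545
G01 X16.884 Y57.544
M5
G0 X47.152 Y45.445
M3 S795
G01 X70.852 Y45.445 F857
G01 X70.852 Y16.070
G01 X47.152 Y16.070
G01 X47.152 Y45.445
M5
G0 X84.118 Y41.088
M3 S394
G01 X6.167 Y56.305 F2485
M5

viewBox `0 0 133.465 92.202` with mm width/height → 1 unit = 1 mm. Flip: y_m = 92.202 − y_svg.

**Shape 1** — `<polyline>` line segment, stroke `#ff00ff` → score (S394, F2485). Machine vertices: (17.382,7.929) → (86.182,9.920). Open path.

**Shape 2** — `<path>` cubic bezier, stroke `#ff00ff` → score (S394, F2485). Control points (SVG): P0=(96.241,80.195), P1=(109.101,64.044), P2=(50.780,53.572), P3=(78.181,63.764); sampled at t=k/5. Machine vertices: (96.241,12.007) → (96.671,20.896) → (87.548,27.703) → (76.405,31.709) → (70.772,32.193) → (78.181,28.438). Open path.

**Shape 3** — `<polygon>` regular polygon, stroke `#ff00ff` → score (S394, F2485). Machine vertices: (68.731,78.862) → (80.584,69.045) → (70.767,57.192) → (58.914,67.009) → (68.731,78.862). Closed: final G1 returns to the first vertex.

**Shape 4** — `<path>` cubic bezier, stroke `#ff00ff` → score (S394, F2485). Control points (SVG): P0=(80.706,74.665), P1=(83.535,76.260), P2=(82.470,38.975), P3=(75.353,26.853); sampled at t=k/5. Machine vertices: (80.706,17.537) → (81.919,20.733) → (82.094,30.187) → (81.127,42.823) → (78.914,55.569) → (75.353,65.349). Open path.

**Shape 5** — `<path>` closed polygon, stroke `#ff0000` → cut (S795, F857). Machine vertices: (16.884,57.544) → (12.526,31.899) → (98.066,13.717) → (58.067,64.898) → (47.343,26.545) → (16.884,57.544). Closed: final G1 returns to the first vertex.

**Shape 6** — `<rect>` rectangle, stroke `#ff0000` → cut (S795, F857). Machine vertices: (47.152,45.445) → (70.852,45.445) → (70.852,16.070) → (47.152,16.070) → (47.152,45.445). Closed: final G1 returns to the first vertex.

**Shape 7** — `<line>` line segment, stroke `#ff00ff` → score (S394, F2485). Machine vertices: (84.118,41.088) → (6.167,56.305). Open path.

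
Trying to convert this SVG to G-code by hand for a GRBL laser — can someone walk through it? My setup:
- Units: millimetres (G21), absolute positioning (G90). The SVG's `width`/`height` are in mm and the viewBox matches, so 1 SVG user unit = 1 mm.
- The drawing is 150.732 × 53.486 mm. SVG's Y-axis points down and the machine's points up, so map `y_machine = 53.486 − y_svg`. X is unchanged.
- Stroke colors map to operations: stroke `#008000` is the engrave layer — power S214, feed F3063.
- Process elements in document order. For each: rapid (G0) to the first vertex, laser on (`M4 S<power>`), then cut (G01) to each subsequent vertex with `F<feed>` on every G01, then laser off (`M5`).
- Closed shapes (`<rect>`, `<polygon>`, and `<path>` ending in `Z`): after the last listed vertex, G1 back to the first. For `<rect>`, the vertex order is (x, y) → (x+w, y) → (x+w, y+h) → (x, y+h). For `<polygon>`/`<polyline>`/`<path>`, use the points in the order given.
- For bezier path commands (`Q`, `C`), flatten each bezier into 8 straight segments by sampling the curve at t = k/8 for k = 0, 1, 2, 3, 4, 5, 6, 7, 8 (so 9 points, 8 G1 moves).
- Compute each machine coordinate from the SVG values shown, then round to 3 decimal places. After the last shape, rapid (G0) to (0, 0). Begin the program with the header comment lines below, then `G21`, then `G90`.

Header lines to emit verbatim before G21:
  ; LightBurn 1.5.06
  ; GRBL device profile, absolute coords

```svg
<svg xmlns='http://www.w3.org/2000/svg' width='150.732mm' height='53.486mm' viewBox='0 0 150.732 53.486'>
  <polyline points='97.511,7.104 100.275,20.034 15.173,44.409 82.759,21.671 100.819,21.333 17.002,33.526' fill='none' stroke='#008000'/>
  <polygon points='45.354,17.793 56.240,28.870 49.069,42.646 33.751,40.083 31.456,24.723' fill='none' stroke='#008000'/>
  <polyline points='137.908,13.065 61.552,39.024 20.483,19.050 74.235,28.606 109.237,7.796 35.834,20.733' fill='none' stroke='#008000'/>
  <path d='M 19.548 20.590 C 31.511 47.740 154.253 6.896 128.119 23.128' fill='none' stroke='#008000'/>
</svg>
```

; LightBurn 1.5.06
; GRBL device profile, absolute coords
G21
G90
G0 X97.511 Y46.382
M4 S214
G01 X100.275 Y33.452 F3063
G01 X15.173 Y9.077 F3063
G01 X82.759 Y31.815 F3063
G01 X100.819 Y32.153 F3063
G01 X17.002 Y19.960 F3063
M5
G0 X45.354 Y35.693
M4 S214
G01 X56.240 Y24.616 F3063
G01 X49.069 Y10.840 F3063
G01 X33.751 Y13.403 F3063
G01 X31.456 Y28.763 F3063
G01 X45.354 Y35.693 F3063
M5
G0 X137.908 Y40.421
M4 S214
G01 X61.552 Y14.462 F3063
G01 X20.483 Y34.436 F3063
G01 X74.235 Y24.880 F3063
G01 X109.237 Y45.690 F3063
G01 X35.834 Y32.753 F3063
M5
G0 X19.548 Y32.896
M4 S214
G01 X28.720 Y25.658 F3063
G01 X45.234 Y23.328 F3063
G01 X66.049 Y24.442 F3063
G01 X88.120 Y27.533 F3063
G01 X108.405 Y31.136 F3063
G01 X123.862 Y33.784 F3063
G01 X131.448 Y34.014 F3063
G01 X128.119 Y30.358 F3063
M5
G0 X0.000 Y0.000

1 u = 1 mm; y_m = 53.486 − y.

[1] `<polyline>` open polyline, #008000→engrave S214 F3063: (97.511,46.382) → (100.275,33.452) → (15.173,9.077) → (82.759,31.815) → (100.819,32.153) → (17.002,19.960)

[2] `<polygon>` regular polygon, #008000→engrave S214 F3063: (45.354,35.693) → (56.240,24.616) → (49.069,10.840) → (33.751,13.403) → (31.456,28.763) → (45.354,35.693) (closed)

[3] `<polyline>` open polyline, #008000→engrave S214 F3063: (137.908,40.421) → (61.552,14.462) → (20.483,34.436) → (74.235,24.880) → (109.237,45.690) → (35.834,32.753)

[4] `<path>` cubic bezier, #008000→engrave S214 F3063: (19.548,32.896) → (28.720,25.658) → (45.234,23.328) → (66.049,24.442) → (88.120,27.533) → (108.405,31.136) → (123.862,33.784) → (131.448,34.014) → (128.119,30.358)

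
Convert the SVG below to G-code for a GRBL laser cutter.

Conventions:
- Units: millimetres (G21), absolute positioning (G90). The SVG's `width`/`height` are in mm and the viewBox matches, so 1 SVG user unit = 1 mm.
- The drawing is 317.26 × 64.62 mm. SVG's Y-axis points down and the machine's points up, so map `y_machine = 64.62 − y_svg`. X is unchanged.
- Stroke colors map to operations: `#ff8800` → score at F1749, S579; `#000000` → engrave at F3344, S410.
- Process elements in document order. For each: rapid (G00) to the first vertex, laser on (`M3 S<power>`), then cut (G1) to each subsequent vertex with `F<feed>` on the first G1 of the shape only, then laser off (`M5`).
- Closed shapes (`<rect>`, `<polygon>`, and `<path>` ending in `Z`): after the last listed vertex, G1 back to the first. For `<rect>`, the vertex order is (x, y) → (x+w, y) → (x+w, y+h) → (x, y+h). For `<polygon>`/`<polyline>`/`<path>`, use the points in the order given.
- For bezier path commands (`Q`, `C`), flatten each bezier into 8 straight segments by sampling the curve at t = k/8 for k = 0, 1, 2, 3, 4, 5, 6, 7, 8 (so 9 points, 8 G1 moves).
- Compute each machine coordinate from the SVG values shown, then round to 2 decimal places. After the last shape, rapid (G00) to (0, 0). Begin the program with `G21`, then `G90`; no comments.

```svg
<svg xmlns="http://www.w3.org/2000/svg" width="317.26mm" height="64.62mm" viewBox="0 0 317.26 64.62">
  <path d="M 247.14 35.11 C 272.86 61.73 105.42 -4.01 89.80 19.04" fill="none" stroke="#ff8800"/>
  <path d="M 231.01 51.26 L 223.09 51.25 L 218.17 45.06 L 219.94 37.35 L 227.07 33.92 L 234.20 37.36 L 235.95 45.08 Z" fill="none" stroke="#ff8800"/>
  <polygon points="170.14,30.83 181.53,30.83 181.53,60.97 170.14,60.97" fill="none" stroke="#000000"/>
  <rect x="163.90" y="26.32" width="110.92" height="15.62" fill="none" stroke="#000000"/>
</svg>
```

Since the viewBox matches the mm dimensions, user units are millimetres directly. The only transform is the Y-flip y_m = 64.62 − y_svg.

Shape 1 is a cubic bezier drawn with `<path>`. Its stroke #ff8800 means score at S579, F1749. After flipping Y the toolpath is (247.14,29.51) → (248.40,23.50) → (235.60,24.03) → (212.78,28.97) → (183.97,36.21) → (153.23,43.61) → (124.59,49.05) → (102.10,50.42) → (89.80,45.58).

Shape 2 is a regular polygon drawn with `<path>`. Its stroke #ff8800 means score at S579, F1749. After flipping Y the toolpath is (231.01,13.36) → (223.09,13.37) → (218.17,19.56) → (219.94,27.27) → (227.07,30.70) → (234.20,27.26) → (235.95,19.54) → (231.01,13.36), returning to the start.

Shape 3 is a rectangle drawn with `<polygon>`. Its stroke #000000 means engrave at S410, F3344. After flipping Y the toolpath is (170.14,33.79) → (181.53,33.79) → (181.53,3.65) → (170.14,3.65) → (170.14,33.79), returning to the start.

Shape 4 is a rectangle drawn with `<rect>`. Its stroke #000000 means engrave at S410, F3344. After flipping Y the toolpath is (163.90,38.30) → (274.82,38.30) → (274.82,22.68) → (163.90,22.68) → (163.90,38.30), returning to the start.

G21
G90
G00 X247.14 Y29.51
M3 S579
G1 X248.40 Y23.50 F1749
G1 X235.60 Y24.03
G1 X212.78 Y28.97
G1 X183.97 Y36.21
G1 X153.23 Y43.61
G1 X124.59 Y49.05
G1 X102.10 Y50.42
G1 X89.80 Y45.58
M5
G00 X231.01 Y13.36
M3 S579
G1 X223.09 Y13.37 F1749
G1 X218.17 Y19.56
G1 X219.94 Y27.27
G1 X227.07 Y30.70
G1 X234.20 Y27.26
G1 X235.95 Y19.54
G1 X231.01 Y13.36
M5
G00 X170.14 Y33.79
M3 S410
G1 X181.53 Y33.79 F3344
G1 X181.53 Y3.65
G1 X170.14 Y3.65
G1 X170.14 Y33.79
M5
G00 X163.90 Y38.30
M3 S410
G1 X274.82 Y38.30 F3344
G1 X274.82 Y22.68
G1 X163.90 Y22.68
G1 X163.90 Y38.30
M5
G00 X0.00 Y0.00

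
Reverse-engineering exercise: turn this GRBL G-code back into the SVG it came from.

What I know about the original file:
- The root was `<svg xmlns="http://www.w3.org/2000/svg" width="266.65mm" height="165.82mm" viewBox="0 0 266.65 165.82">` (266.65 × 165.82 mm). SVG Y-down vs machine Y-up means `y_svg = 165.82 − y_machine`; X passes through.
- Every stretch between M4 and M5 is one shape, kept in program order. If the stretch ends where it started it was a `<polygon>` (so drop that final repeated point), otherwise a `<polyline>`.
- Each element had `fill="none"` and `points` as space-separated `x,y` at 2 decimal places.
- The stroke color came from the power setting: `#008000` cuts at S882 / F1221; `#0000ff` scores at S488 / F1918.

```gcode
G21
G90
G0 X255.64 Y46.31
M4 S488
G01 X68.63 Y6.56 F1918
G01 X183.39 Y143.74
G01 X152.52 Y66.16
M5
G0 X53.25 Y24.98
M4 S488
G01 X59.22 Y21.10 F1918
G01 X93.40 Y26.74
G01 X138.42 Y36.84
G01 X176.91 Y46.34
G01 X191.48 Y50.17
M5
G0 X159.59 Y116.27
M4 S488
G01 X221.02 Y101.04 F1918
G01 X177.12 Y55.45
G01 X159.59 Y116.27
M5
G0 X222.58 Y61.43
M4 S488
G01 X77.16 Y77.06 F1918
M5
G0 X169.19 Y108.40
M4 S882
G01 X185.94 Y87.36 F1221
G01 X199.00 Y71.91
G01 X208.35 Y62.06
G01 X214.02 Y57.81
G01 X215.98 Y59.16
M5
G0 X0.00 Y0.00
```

<svg xmlns="http://www.w3.org/2000/svg" width="266.65mm" height="165.82mm" viewBox="0 0 266.65 165.82">
  <polyline points="255.64,119.51 68.63,159.26 183.39,22.08 152.52,99.66" fill="none" stroke="#0000ff"/>
  <polyline points="53.25,140.84 59.22,144.72 93.40,139.08 138.42,128.98 176.91,119.48 191.48,115.65" fill="none" stroke="#0000ff"/>
  <polygon points="159.59,49.55 221.02,64.78 177.12,110.37" fill="none" stroke="#0000ff"/>
  <polyline points="222.58,104.39 77.16,88.76" fill="none" stroke="#0000ff"/>
  <polyline points="169.19,57.42 185.94,78.46 199.00,93.91 208.35,103.76 214.02,108.01 215.98,106.66" fill="none" stroke="#008000"/>
</svg>

y_svg = 165.82 − y_m.

[1] S488→`#0000ff` (score); open run; points: 255.64,119.51 68.63,159.26 183.39,22.08 152.52,99.66

[2] S488→`#0000ff` (score); open run; points: 53.25,140.84 59.22,144.72 93.40,139.08 138.42,128.98 176.91,119.48 191.48,115.65

[3] S488→`#0000ff` (score); closed run; points: 159.59,49.55 221.02,64.78 177.12,110.37

[4] S488→`#0000ff` (score); open run; points: 222.58,104.39 77.16,88.76

[5] S882→`#008000` (cut); open run; points: 169.19,57.42 185.94,78.46 199.00,93.91 208.35,103.76 214.02,108.01 215.98,106.66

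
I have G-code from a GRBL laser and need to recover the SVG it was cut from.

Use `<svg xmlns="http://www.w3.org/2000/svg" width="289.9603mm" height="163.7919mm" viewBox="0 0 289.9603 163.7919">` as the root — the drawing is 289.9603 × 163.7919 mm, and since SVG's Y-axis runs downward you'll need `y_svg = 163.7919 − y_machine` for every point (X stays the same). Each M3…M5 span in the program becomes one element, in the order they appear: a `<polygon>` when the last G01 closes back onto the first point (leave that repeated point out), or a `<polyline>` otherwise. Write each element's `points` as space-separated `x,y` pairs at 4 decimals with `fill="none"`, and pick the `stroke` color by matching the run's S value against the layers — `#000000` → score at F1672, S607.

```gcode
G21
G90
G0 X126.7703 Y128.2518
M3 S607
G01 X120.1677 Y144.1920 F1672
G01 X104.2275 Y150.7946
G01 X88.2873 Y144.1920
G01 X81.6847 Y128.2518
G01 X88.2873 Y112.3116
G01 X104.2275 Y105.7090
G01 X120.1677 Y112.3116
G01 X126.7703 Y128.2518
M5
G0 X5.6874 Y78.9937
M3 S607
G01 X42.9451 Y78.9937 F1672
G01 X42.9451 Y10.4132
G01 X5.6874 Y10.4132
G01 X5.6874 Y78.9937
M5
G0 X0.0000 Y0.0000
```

<svg xmlns="http://www.w3.org/2000/svg" width="289.9603mm" height="163.7919mm" viewBox="0 0 289.9603 163.7919">
  <polygon points="126.7703,35.5401 120.1677,19.5999 104.2275,12.9973 88.2873,19.5999 81.6847,35.5401 88.2873,51.4803 104.2275,58.0829 120.1677,51.4803" fill="none" stroke="#000000"/>
  <polygon points="5.6874,84.7982 42.9451,84.7982 42.9451,153.3787 5.6874,153.3787" fill="none" stroke="#000000"/>
</svg>

Each laser-on run becomes one SVG element. Flip Y back into SVG space with y_svg = 163.7919 − y_machine. Every run uses S607, so all elements get stroke `#000000` (score).

Run 1: The run returns to its start, so emit a `<polygon>` with points (Y-flipped): 126.7703,35.5401 120.1677,19.5999 104.2275,12.9973 88.2873,19.5999 81.6847,35.5401 88.2873,51.4803 104.2275,58.0829 120.1677,51.4803.

Run 2: The run returns to its start, so emit a `<polygon>` with points (Y-flipped): 5.6874,84.7982 42.9451,84.7982 42.9451,153.3787 5.6874,153.3787.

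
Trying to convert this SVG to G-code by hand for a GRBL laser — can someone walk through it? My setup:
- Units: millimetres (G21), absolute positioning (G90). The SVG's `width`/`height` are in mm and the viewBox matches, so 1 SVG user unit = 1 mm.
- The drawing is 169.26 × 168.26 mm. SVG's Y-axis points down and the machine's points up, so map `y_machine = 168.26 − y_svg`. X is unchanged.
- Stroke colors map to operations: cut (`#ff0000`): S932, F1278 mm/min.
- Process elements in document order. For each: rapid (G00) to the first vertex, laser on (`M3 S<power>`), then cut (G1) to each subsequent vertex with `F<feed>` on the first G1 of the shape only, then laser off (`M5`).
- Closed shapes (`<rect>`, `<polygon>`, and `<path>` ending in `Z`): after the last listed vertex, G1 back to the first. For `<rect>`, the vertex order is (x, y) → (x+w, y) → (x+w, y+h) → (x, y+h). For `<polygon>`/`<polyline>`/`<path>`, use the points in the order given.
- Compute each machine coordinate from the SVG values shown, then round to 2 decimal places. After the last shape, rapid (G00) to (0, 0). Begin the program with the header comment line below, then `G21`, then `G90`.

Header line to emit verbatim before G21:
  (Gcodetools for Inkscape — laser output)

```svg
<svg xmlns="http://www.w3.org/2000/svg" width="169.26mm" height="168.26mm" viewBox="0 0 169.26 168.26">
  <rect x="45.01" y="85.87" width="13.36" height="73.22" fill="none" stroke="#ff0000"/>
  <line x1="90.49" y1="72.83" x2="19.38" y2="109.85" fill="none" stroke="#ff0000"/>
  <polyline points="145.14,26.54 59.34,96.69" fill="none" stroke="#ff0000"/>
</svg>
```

Since the viewBox matches the mm dimensions, user units are millimetres directly. The only transform is the Y-flip y_m = 168.26 − y_svg.

Shape 1 is a rectangle drawn with `<rect>`. Its stroke #ff0000 means cut at S932, F1278. After flipping Y the toolpath is (45.01,82.39) → (58.37,82.39) → (58.37,9.17) → (45.01,9.17) → (45.01,82.39), returning to the start.

Shape 2 is a line segment drawn with `<line>`. Its stroke #ff0000 means cut at S932, F1278. After flipping Y the toolpath is (90.49,95.43) → (19.38,58.41).

Shape 3 is a line segment drawn with `<polyline>`. Its stroke #ff0000 means cut at S932, F1278. After flipping Y the toolpath is (145.14,141.72) → (59.34,71.57).

(Gcodetools for Inkscape — laser output)
G21
G90
G00 X45.01 Y82.39
M3 S932
G1 X58.37 Y82.39 F1278
G1 X58.37 Y9.17
G1 X45.01 Y9.17
G1 X45.01 Y82.39
M5
G00 X90.49 Y95.43
M3 S932
G1 X19.38 Y58.41 F1278
M5
G00 X145.14 Y141.72
M3 S932
G1 X59.34 Y71.57 F1278
M5
G00 X0.00 Y0.00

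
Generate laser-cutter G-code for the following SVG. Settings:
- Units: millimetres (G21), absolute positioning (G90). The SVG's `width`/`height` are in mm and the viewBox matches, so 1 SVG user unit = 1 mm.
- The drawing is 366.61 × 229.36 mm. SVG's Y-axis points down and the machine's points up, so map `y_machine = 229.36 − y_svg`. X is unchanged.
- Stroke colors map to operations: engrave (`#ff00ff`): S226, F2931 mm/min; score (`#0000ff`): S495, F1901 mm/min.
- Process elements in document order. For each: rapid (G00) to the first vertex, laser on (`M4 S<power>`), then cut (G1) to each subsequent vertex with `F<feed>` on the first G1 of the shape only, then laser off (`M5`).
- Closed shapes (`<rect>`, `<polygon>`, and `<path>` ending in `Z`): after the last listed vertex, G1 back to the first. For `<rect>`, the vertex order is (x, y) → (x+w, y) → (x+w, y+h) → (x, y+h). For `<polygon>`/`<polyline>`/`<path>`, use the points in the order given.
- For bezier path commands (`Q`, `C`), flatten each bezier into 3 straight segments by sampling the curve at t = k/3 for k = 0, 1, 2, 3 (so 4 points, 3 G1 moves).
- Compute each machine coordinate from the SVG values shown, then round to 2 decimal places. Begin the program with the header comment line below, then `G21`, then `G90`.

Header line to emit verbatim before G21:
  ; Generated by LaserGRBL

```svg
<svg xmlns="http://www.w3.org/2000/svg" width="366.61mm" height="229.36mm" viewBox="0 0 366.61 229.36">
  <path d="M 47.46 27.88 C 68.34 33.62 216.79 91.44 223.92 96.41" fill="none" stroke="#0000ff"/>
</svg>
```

1 u = 1 mm; y_m = 229.36 − y.

[1] `<path>` cubic bezier, #0000ff→score S495 F1901: (47.46,201.48) → (100.90,182.27) → (179.64,151.65) → (223.92,132.95)

; Generated by LaserGRBL
G21
G90
G00 X47.46 Y201.48
M4 S495
G1 X100.90 Y182.27 F1901
G1 X179.64 Y151.65
G1 X223.92 Y132.95
M5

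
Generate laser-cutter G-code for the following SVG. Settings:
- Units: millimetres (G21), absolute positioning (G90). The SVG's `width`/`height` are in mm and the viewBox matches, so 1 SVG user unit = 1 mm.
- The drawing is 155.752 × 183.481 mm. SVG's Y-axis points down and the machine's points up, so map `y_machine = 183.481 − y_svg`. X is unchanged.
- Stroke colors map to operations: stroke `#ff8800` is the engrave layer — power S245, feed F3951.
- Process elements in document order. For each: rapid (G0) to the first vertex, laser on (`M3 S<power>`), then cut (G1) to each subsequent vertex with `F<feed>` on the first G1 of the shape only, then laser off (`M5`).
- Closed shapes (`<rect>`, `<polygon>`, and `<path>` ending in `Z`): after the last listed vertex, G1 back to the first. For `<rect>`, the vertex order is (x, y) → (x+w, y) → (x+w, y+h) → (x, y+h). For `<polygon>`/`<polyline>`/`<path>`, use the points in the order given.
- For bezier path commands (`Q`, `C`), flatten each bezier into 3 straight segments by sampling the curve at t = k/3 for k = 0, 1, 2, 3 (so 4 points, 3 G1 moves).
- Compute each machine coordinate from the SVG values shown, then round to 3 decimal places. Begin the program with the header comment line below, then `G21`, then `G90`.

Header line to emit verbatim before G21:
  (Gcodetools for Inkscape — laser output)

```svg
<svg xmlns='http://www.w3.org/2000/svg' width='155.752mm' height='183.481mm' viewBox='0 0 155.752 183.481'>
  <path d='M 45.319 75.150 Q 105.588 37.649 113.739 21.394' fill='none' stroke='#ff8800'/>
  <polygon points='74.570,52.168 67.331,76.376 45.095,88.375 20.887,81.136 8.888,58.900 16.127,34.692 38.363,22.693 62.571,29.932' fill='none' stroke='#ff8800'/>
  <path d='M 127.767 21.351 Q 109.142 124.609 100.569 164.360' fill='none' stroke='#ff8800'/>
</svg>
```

(Gcodetools for Inkscape — laser output)
G21
G90
G0 X45.319 Y108.331
M3 S245
G1 X79.707 Y130.971 F3951
G1 X102.514 Y148.890
G1 X113.739 Y162.087
M5
G0 X74.570 Y131.313
M3 S245
G1 X67.331 Y107.105 F3951
G1 X45.095 Y95.106
G1 X20.887 Y102.345
G1 X8.888 Y124.581
G1 X16.127 Y148.789
G1 X38.363 Y160.788
G1 X62.571 Y153.549
G1 X74.570 Y131.313
M5
G0 X127.767 Y162.130
M3 S245
G1 X116.467 Y100.348 F3951
G1 X107.401 Y52.678
G1 X100.569 Y19.121
M5

viewBox `0 0 155.752 183.481` with mm width/height → 1 unit = 1 mm. Flip: y_m = 183.481 − y_svg.

**Shape 1** — `<path>` quadratic bezier, stroke `#ff8800` → engrave (S245, F3951). Control points (SVG): P0=(45.319,75.150), P1=(105.588,37.649), P2=(113.739,21.394); sampled at t=k/3. Machine vertices: (45.319,108.331) → (79.707,130.971) → (102.514,148.890) → (113.739,162.087). Open path.

**Shape 2** — `<polygon>` regular polygon, stroke `#ff8800` → engrave (S245, F3951). Machine vertices: (74.570,131.313) → (67.331,107.105) → (45.095,95.106) → (20.887,102.345) → (8.888,124.581) → (16.127,148.789) → (38.363,160.788) → (62.571,153.549) → (74.570,131.313). Closed: final G1 returns to the first vertex.

**Shape 3** — `<path>` quadratic bezier, stroke `#ff8800` → engrave (S245, F3951). Control points (SVG): P0=(127.767,21.351), P1=(109.142,124.609), P2=(100.569,164.360); sampled at t=k/3. Machine vertices: (127.767,162.130) → (116.467,100.348) → (107.401,52.678) → (100.569,19.121). Open path.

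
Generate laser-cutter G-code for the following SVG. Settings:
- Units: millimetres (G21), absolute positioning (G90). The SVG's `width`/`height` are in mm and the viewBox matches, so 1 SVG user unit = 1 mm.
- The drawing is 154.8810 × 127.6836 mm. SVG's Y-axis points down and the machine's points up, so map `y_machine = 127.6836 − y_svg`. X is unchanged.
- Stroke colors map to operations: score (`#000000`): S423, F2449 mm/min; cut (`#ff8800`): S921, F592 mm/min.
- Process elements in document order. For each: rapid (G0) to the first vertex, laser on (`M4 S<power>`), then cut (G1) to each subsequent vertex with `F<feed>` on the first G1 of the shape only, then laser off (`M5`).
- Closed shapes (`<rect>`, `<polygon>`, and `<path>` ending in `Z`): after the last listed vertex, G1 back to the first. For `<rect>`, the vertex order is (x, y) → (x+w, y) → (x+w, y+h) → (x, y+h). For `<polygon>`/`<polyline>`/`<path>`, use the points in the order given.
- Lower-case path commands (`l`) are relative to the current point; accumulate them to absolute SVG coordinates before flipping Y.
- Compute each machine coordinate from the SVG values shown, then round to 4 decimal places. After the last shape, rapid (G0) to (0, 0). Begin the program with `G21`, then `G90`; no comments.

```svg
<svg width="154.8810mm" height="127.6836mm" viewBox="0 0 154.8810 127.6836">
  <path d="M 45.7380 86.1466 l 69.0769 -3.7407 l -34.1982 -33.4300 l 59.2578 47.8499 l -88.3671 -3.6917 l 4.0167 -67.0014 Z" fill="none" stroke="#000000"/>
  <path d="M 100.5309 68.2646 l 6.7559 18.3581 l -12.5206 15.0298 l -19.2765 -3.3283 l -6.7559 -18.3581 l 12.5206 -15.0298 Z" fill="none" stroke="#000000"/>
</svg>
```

1 u = 1 mm; y_m = 127.6836 − y.

[1] `<path>` closed polygon, #000000→score S423 F2449: (45.7380,41.5370) → (114.8149,45.2777) → (80.6167,78.7077) → (139.8745,30.8578) → (51.5074,34.5495) → (55.5241,101.5509) → (45.7380,41.5370) (closed)

[2] `<path>` regular polygon, #000000→score S423 F2449: (100.5309,59.4190) → (107.2868,41.0609) → (94.7662,26.0311) → (75.4897,29.3594) → (68.7338,47.7175) → (81.2544,62.7473) → (100.5309,59.4190) (closed)

G21
G90
G0 X45.7380 Y41.5370
M4 S423
G1 X114.8149 Y45.2777 F2449
G1 X80.6167 Y78.7077
G1 X139.8745 Y30.8578
G1 X51.5074 Y34.5495
G1 X55.5241 Y101.5509
G1 X45.7380 Y41.5370
M5
G0 X100.5309 Y59.4190
M4 S423
G1 X107.2868 Y41.0609 F2449
G1 X94.7662 Y26.0311
G1 X75.4897 Y29.3594
G1 X68.7338 Y47.7175
G1 X81.2544 Y62.7473
G1 X100.5309 Y59.4190
M5
G0 X0.0000 Y0.0000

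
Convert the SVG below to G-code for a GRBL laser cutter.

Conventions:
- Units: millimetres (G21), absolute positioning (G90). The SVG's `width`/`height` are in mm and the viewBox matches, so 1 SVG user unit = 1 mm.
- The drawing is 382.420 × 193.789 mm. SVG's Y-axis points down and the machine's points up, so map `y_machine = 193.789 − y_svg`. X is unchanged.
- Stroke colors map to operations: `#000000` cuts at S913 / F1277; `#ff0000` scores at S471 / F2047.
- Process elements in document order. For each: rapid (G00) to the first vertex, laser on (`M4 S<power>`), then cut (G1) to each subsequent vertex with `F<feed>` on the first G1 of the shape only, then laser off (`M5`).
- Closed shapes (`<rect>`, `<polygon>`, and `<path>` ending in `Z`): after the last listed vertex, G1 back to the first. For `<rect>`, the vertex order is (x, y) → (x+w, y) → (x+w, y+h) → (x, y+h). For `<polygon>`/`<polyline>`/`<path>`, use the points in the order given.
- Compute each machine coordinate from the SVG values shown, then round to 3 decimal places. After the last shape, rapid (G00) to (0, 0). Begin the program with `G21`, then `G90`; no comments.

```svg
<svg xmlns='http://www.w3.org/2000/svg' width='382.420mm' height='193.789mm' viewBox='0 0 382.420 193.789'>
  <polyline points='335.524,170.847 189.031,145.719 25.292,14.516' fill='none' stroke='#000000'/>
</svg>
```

viewBox `0 0 382.420 193.789` with mm width/height → 1 unit = 1 mm. Flip: y_m = 193.789 − y_svg.

**Shape 1** — `<polyline>` open polyline, stroke `#000000` → cut (S913, F1277). Machine vertices: (335.524,22.942) → (189.031,48.070) → (25.292,179.273). Open path.

G21
G90
G00 X335.524 Y22.942
M4 S913
G1 X189.031 Y48.070 F1277
G1 X25.292 Y179.273
M5
G00 X0.000 Y0.000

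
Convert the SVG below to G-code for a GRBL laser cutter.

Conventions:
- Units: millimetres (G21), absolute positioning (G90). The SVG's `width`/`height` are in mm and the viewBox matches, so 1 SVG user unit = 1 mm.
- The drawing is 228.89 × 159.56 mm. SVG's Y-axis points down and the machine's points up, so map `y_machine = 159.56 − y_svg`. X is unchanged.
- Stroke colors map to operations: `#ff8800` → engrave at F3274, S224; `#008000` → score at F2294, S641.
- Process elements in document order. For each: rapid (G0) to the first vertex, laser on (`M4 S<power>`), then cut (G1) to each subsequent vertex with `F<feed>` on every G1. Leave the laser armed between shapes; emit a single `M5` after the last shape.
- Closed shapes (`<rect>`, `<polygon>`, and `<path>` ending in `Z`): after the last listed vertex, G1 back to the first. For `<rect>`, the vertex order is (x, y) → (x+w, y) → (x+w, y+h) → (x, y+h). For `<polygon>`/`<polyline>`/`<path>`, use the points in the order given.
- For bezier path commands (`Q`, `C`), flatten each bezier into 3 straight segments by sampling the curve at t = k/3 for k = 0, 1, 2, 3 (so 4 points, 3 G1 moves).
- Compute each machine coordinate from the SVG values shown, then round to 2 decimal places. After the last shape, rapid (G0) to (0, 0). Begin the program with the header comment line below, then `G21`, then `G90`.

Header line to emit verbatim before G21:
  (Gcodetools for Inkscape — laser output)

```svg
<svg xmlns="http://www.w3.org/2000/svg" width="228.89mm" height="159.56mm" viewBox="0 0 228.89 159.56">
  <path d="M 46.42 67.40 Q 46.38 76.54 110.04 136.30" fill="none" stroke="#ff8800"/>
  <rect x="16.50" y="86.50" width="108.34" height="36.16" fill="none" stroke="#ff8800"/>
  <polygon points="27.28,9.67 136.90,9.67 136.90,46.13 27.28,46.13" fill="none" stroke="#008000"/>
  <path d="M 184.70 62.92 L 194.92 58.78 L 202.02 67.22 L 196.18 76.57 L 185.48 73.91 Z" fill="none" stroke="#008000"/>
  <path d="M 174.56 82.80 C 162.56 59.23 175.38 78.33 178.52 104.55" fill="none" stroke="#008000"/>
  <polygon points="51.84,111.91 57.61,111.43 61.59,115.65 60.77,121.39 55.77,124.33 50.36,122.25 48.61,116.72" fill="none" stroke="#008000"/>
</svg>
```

(Gcodetools for Inkscape — laser output)
G21
G90
G0 X46.42 Y92.16
M4 S224
G1 X53.47 Y80.44 F3274
G1 X74.68 Y57.48 F3274
G1 X110.04 Y23.26 F3274
G0 X16.50 Y73.06
M4 S224
G1 X124.84 Y73.06 F3274
G1 X124.84 Y36.90 F3274
G1 X16.50 Y36.90 F3274
G1 X16.50 Y73.06 F3274
G0 X27.28 Y149.89
M4 S641
G1 X136.90 Y149.89 F2294
G1 X136.90 Y113.43 F2294
G1 X27.28 Y113.43 F2294
G1 X27.28 Y149.89 F2294
G0 X184.70 Y96.64
M4 S641
G1 X194.92 Y100.78 F2294
G1 X202.02 Y92.34 F2294
G1 X196.18 Y82.99 F2294
G1 X185.48 Y85.65 F2294
G1 X184.70 Y96.64 F2294
G0 X174.56 Y76.76
M4 S641
G1 X169.56 Y87.42 F2294
G1 X173.43 Y77.54 F2294
G1 X178.52 Y55.01 F2294
G0 X51.84 Y47.65
M4 S641
G1 X57.61 Y48.13 F2294
G1 X61.59 Y43.91 F2294
G1 X60.77 Y38.17 F2294
G1 X55.77 Y35.23 F2294
G1 X50.36 Y37.31 F2294
G1 X48.61 Y42.84 F2294
G1 X51.84 Y47.65 F2294
M5
G0 X0.00 Y0.00

Since the viewBox matches the mm dimensions, user units are millimetres directly. The only transform is the Y-flip y_m = 159.56 − y_svg.

Shape 1 is a quadratic bezier drawn with `<path>`. Its stroke #ff8800 means engrave at S224, F3274. After flipping Y the toolpath is (46.42,92.16) → (53.47,80.44) → (74.68,57.48) → (110.04,23.26).

Shape 2 is a rectangle drawn with `<rect>`. Its stroke #ff8800 means engrave at S224, F3274. After flipping Y the toolpath is (16.50,73.06) → (124.84,73.06) → (124.84,36.90) → (16.50,36.90) → (16.50,73.06), returning to the start.

Shape 3 is a rectangle drawn with `<polygon>`. Its stroke #008000 means score at S641, F2294. After flipping Y the toolpath is (27.28,149.89) → (136.90,149.89) → (136.90,113.43) → (27.28,113.43) → (27.28,149.89), returning to the start.

Shape 4 is a regular polygon drawn with `<path>`. Its stroke #008000 means score at S641, F2294. After flipping Y the toolpath is (184.70,96.64) → (194.92,100.78) → (202.02,92.34) → (196.18,82.99) → (185.48,85.65) → (184.70,96.64), returning to the start.

Shape 5 is a cubic bezier drawn with `<path>`. Its stroke #008000 means score at S641, F2294. After flipping Y the toolpath is (174.56,76.76) → (169.56,87.42) → (173.43,77.54) → (178.52,55.01).

Shape 6 is a regular polygon drawn with `<polygon>`. Its stroke #008000 means score at S641, F2294. After flipping Y the toolpath is (51.84,47.65) → (57.61,48.13) → (61.59,43.91) → (60.77,38.17) → (55.77,35.23) → (50.36,37.31) → (48.61,42.84) → (51.84,47.65), returning to the start.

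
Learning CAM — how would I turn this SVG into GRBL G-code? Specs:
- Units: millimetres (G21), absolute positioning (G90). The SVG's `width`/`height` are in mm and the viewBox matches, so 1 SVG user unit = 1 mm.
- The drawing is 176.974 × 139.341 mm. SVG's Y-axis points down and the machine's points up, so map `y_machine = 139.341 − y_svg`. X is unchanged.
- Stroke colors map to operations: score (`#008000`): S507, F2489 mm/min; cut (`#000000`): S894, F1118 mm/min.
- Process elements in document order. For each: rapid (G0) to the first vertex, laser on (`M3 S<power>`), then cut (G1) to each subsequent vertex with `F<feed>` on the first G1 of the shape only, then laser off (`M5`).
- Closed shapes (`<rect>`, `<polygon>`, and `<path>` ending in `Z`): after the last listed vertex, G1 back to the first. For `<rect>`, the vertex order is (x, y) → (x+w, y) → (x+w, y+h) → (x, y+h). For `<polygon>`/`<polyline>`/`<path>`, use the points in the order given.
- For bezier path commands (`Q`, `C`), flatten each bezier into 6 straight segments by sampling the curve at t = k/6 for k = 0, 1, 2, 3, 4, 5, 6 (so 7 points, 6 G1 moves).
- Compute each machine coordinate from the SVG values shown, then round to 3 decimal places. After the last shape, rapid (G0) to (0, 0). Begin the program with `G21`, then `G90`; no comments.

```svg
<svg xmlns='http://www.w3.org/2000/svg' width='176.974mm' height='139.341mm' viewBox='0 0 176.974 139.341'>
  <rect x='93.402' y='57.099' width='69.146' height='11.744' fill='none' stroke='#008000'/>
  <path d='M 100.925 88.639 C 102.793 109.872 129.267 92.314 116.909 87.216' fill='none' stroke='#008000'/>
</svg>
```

Since the viewBox matches the mm dimensions, user units are millimetres directly. The only transform is the Y-flip y_m = 139.341 − y_svg.

Shape 1 is a rectangle drawn with `<rect>`. Its stroke #008000 means score at S507, F2489. After flipping Y the toolpath is (93.402,82.242) → (162.548,82.242) → (162.548,70.498) → (93.402,70.498) → (93.402,82.242), returning to the start.

Shape 2 is a cubic bezier drawn with `<path>`. Its stroke #008000 means score at S507, F2489. After flipping Y the toolpath is (100.925,50.702) → (103.616,43.081) → (108.645,40.501) → (114.252,41.539) → (118.673,44.772) → (120.146,48.775) → (116.909,52.125).

G21
G90
G0 X93.402 Y82.242
M3 S507
G1 X162.548 Y82.242 F2489
G1 X162.548 Y70.498
G1 X93.402 Y70.498
G1 X93.402 Y82.242
M5
G0 X100.925 Y50.702
M3 S507
G1 X103.616 Y43.081 F2489
G1 X108.645 Y40.501
G1 X114.252 Y41.539
G1 X118.673 Y44.772
G1 X120.146 Y48.775
G1 X116.909 Y52.125
M5
G0 X0.000 Y0.000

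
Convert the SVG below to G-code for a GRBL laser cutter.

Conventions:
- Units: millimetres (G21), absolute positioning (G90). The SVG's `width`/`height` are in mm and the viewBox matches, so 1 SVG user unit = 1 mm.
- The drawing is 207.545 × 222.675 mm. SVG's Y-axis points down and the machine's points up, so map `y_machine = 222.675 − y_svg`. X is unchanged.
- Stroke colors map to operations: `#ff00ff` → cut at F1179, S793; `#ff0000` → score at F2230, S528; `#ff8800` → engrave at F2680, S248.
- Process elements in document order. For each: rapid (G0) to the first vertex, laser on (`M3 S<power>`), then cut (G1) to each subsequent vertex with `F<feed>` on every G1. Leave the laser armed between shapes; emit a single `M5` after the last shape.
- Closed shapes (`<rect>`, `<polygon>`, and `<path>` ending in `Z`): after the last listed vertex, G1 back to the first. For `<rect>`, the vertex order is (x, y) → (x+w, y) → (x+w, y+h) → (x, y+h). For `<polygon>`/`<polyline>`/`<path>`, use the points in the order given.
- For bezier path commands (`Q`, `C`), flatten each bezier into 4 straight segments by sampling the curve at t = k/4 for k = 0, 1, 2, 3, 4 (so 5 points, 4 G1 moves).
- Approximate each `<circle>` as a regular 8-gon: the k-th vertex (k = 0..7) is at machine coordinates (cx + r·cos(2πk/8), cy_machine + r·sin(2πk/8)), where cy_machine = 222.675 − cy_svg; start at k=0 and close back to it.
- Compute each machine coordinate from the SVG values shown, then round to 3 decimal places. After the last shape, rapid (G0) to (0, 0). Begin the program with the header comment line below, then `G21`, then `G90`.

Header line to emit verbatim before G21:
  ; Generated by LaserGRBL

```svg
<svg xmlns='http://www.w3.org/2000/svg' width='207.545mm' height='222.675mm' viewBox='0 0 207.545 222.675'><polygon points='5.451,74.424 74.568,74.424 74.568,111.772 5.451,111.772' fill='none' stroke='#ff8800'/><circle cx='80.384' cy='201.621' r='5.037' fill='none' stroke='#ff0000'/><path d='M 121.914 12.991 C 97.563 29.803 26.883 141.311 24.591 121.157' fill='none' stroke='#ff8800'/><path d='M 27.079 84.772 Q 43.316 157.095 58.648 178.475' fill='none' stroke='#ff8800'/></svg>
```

1 u = 1 mm; y_m = 222.675 − y.

[1] `<polygon>` rectangle, #ff8800→engrave S248 F2680: (5.451,148.251) → (74.568,148.251) → (74.568,110.903) → (5.451,110.903) → (5.451,148.251) (closed)

[2] `<circle>` circle, #ff0000→score S528 F2230: (85.421,21.054) → (83.946,24.616) → (80.384,26.091) → (76.822,24.616) → (75.347,21.054) → (76.822,17.492) → (80.384,16.017) → (83.946,17.492) → (85.421,21.054) (closed)

[3] `<path>` cubic bezier, #ff8800→engrave S248 F2680: (121.914,209.684) → (96.757,182.856) → (64.980,141.739) → (37.340,107.552) → (24.591,101.518)

[4] `<path>` quadratic bezier, #ff8800→engrave S248 F2680: (27.079,137.903) → (35.141,104.925) → (43.090,78.316) → (50.925,58.074) → (58.648,44.200)

; Generated by LaserGRBL
G21
G90
G0 X5.451 Y148.251
M3 S248
G1 X74.568 Y148.251 F2680
G1 X74.568 Y110.903 F2680
G1 X5.451 Y110.903 F2680
G1 X5.451 Y148.251 F2680
G0 X85.421 Y21.054
M3 S528
G1 X83.946 Y24.616 F2230
G1 X80.384 Y26.091 F2230
G1 X76.822 Y24.616 F2230
G1 X75.347 Y21.054 F2230
G1 X76.822 Y17.492 F2230
G1 X80.384 Y16.017 F2230
G1 X83.946 Y17.492 F2230
G1 X85.421 Y21.054 F2230
G0 X121.914 Y209.684
M3 S248
G1 X96.757 Y182.856 F2680
G1 X64.980 Y141.739 F2680
G1 X37.340 Y107.552 F2680
G1 X24.591 Y101.518 F2680
G0 X27.079 Y137.903
M3 S248
G1 X35.141 Y104.925 F2680
G1 X43.090 Y78.316 F2680
G1 X50.925 Y58.074 F2680
G1 X58.648 Y44.200 F2680
M5
G0 X0.000 Y0.000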